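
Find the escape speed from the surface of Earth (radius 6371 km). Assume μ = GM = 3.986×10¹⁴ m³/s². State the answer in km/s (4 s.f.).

v_esc ≈ 11.19 km/s

r = R = 6.371×10⁶ m.
Escape speed v_esc = √(2μ/r) = √(2 × 3.986×10¹⁴ / 6.371×10⁶) = √(1.251×10⁸) = 11190 m/s.
= 11.19 km/s.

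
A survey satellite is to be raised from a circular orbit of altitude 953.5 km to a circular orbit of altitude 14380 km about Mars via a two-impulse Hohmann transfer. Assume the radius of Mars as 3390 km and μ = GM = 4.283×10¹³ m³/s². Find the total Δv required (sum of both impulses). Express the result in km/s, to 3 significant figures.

r₁ = 3390 + 953.5 = 4343.5 km = 4.3435×10⁶ m.
r₂ = 3390 + 14380 = 17770 km = 1.7770×10⁷ m.
Transfer ellipse a_t = (r₁ + r₂)/2 = 1.106×10⁷ m.
At r₁: circular v_c1 = √(μ/r₁) = 3140 m/s; transfer-periapsis v_p = √[μ(2/r₁ − 1/a_t)] = 3981 m/s.
Δv₁ = v_p − v_c1 = 840.7 m/s.
At r₂: circular v_c2 = √(μ/r₂) = 1552 m/s; transfer-apoapsis v_a = √[μ(2/r₂ − 1/a_t)] = 973.1 m/s.
Δv₂ = v_c2 − v_a = 579.4 m/s.
Total Δv = Δv₁ + Δv₂ = 1420 m/s = 1.420 km/s.

Δv_total ≈ 1.42 km/s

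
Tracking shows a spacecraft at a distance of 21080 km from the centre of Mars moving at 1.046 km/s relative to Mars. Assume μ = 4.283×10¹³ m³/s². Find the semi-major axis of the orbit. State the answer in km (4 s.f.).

r = 2.108×10⁷ m.
Specific orbital energy ε = v²/2 − μ/r = (1046)²/2 − 4.283×10¹³/2.108×10⁷ = -1.485×10⁶ J/kg.
Since ε = −μ/(2a), a = −μ/(2ε) = 1.442×10⁷ m = 14424 km.

a ≈ 14420 km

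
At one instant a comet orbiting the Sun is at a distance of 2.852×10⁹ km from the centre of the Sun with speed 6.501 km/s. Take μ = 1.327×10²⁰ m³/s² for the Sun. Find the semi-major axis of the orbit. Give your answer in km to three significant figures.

r = 2.852×10¹² m.
Vis-viva rearranged: 1/a = 2/r − v²/μ = 7.013×10⁻¹³ − 3.185×10⁻¹³ = 3.828×10⁻¹³ m⁻¹.
a = 2.612×10¹² m = 2.6125×10⁹ km.

a ≈ 2.61×10⁹ km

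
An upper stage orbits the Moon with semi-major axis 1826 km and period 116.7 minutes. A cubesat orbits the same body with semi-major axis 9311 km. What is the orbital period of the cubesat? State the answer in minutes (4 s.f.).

Kepler's third law: T² ∝ a³, so T₂ = T₁ (a₂/a₁)^(3/2).
a₂/a₁ = 5.099, (a₂/a₁)^(3/2) = 11.51.
T₂ = 116.7 × 11.51 = 1344 minutes.

T₂ ≈ 1344 minutes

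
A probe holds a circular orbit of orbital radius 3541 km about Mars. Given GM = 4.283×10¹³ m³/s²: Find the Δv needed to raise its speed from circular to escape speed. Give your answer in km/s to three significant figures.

r = 3541 km = 3.541×10⁶ m.
Circular speed v_c = √(μ/r) = 3478 m/s.
Escape speed v_esc = √(2μ/r) = √2 × v_c = 4918 m/s.
Δv = v_esc − v_c = 1441 m/s = 1.441 km/s.

Δv ≈ 1.44 km/s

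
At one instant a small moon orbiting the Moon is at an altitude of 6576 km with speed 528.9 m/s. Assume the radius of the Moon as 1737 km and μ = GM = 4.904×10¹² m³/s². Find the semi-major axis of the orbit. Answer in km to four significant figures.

r = 1737 + 6576 = 8313.0 km = 8.313×10⁶ m.
Specific orbital energy ε = v²/2 − μ/r = (528.9)²/2 − 4.904×10¹²/8.313×10⁶ = -4.501×10⁵ J/kg.
Since ε = −μ/(2a), a = −μ/(2ε) = 5.448×10⁶ m = 5448.3 km.

a ≈ 5448 km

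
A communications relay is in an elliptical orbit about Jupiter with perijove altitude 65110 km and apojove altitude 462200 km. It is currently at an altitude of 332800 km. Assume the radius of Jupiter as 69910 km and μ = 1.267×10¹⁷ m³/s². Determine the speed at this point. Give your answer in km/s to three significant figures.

v ≈ 15.8 km/s

r_p = 69910 + 65110 = 135020 km = 1.3502×10⁸ m.
r_a = 69910 + 462200 = 532110 km = 5.3211×10⁸ m.
r = 69910 + 332800 = 4.0271×10⁵ km = 4.027×10⁸ m.
Semi-major axis a = (r_p + r_a)/2 = 3.3356×10⁵ km = 3.336×10⁸ m.
Vis-viva: v² = μ(2/r − 1/a) = 1.267×10¹⁷ × (4.966×10⁻⁹ − 2.998×10⁻⁹) = 2.494×10⁸ m²/s².
v = 15790 m/s = 15.79 km/s.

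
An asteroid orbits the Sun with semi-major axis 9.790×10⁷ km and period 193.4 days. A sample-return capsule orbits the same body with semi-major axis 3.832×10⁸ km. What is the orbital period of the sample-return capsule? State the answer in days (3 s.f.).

T₂ ≈ 1500 days

Kepler's third law: T² ∝ a³, so T₂ = T₁ (a₂/a₁)^(3/2).
a₂/a₁ = 3.914, (a₂/a₁)^(3/2) = 7.744.
T₂ = 193.4 × 7.744 = 1498 days.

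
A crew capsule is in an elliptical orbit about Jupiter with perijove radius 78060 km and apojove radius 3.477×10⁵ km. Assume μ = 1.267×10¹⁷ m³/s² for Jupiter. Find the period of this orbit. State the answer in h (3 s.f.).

Semi-major axis a = (r_p + r_a)/2 = (78060 + 3.4770×10⁵)/2 = 2.1288×10⁵ km = 2.129×10⁸ m.
By Kepler's third law T = 2π√(a³/μ) = 2π × 8.726×10³ = 5.483×10⁴ s.
= 15.23 h.

T ≈ 15.2 h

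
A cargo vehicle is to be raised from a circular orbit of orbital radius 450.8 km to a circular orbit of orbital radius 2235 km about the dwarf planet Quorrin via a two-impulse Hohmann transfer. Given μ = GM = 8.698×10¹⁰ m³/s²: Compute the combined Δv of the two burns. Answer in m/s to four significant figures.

Δv_total ≈ 210.4 m/s

r₁ = 450.8 km = 4.508×10⁵ m.
r₂ = 2235 km = 2.235×10⁶ m.
Transfer ellipse a_t = (r₁ + r₂)/2 = 1.343×10⁶ m.
At r₁: circular v_c1 = √(μ/r₁) = 439.3 m/s; transfer-periapsis v_p = √[μ(2/r₁ − 1/a_t)] = 566.7 m/s.
Δv₁ = v_p − v_c1 = 127.4 m/s.
At r₂: circular v_c2 = √(μ/r₂) = 197.3 m/s; transfer-apoapsis v_a = √[μ(2/r₂ − 1/a_t)] = 114.3 m/s.
Δv₂ = v_c2 − v_a = 82.98 m/s.
Total Δv = Δv₁ + Δv₂ = 210.4 m/s.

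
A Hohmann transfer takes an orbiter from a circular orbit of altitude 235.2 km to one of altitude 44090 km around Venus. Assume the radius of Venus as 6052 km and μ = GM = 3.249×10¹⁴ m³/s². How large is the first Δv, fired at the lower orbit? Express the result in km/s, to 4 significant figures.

Δv ≈ 2.395 km/s

r₁ = 6052 + 235.2 = 6287.2 km = 6.2872×10⁶ m.
r₂ = 6052 + 44090 = 50142 km = 5.0142×10⁷ m.
Transfer ellipse a_t = (r₁ + r₂)/2 = 2.821×10⁷ m.
At r₁: circular v_c1 = √(μ/r₁) = 7189 m/s; transfer-periapsis v_p = √[μ(2/r₁ − 1/a_t)] = 9583 m/s.
Δv₁ = v_p − v_c1 = 2395 m/s.
= 2.395 km/s.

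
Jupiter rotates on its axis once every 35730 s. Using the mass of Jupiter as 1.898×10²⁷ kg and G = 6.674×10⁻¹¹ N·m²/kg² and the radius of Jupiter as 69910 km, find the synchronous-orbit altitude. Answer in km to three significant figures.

h_sync ≈ 90100 km

μ = GM = 6.674×10⁻¹¹ × 1.898×10²⁷ = 1.267×10¹⁷ m³/s².
A synchronous orbit has period T, so by Kepler's third law a = (μT²/4π²)^(1/3).
μT²/4π² = 1.267×10¹⁷ × (3.573×10⁴)² / 39.48 = 4.096×10²⁴ m³.
a = 1.600×10⁸ m = 1.6000×10⁵ km.
Altitude h = a − R = 1.6000×10⁵ − 69910 = 90094 km.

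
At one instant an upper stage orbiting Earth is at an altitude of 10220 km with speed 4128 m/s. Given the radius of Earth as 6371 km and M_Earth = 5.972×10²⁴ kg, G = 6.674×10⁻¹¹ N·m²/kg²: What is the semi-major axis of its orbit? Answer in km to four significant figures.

a ≈ 12850 km

μ = GM = 6.674×10⁻¹¹ × 5.972×10²⁴ = 3.986×10¹⁴ m³/s².
r = 6371 + 10220 = 16591 km = 1.659×10⁷ m.
Specific orbital energy ε = v²/2 − μ/r = (4128)²/2 − 3.986×10¹⁴/1.659×10⁷ = -1.550×10⁷ J/kg.
Since ε = −μ/(2a), a = −μ/(2ε) = 1.285×10⁷ m = 12855 km.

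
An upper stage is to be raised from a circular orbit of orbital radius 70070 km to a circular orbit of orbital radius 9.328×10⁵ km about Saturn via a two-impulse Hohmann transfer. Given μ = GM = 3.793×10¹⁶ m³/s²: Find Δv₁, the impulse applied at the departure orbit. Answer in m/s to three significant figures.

r₁ = 70070 km = 7.007×10⁷ m.
r₂ = 9.328×10⁵ km = 9.328×10⁸ m.
Transfer ellipse a_t = (r₁ + r₂)/2 = 5.014×10⁸ m.
At r₁: circular v_c1 = √(μ/r₁) = 23270 m/s; transfer-perikrone v_p = √[μ(2/r₁ − 1/a_t)] = 31730 m/s.
Δv₁ = v_p − v_c1 = 8467 m/s.

Δv ≈ 8470 m/s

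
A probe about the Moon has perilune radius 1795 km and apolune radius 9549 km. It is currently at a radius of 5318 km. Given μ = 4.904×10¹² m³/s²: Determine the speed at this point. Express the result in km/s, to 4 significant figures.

v ≈ 0.9898 km/s

Semi-major axis a = (r_p + r_a)/2 = 5672.0 km = 5.672×10⁶ m.
Vis-viva: v² = μ(2/r − 1/a) = 4.904×10¹² × (3.761×10⁻⁷ − 1.763×10⁻⁷) = 9.797×10⁵ m²/s².
v = 989.8 m/s = 0.9898 km/s.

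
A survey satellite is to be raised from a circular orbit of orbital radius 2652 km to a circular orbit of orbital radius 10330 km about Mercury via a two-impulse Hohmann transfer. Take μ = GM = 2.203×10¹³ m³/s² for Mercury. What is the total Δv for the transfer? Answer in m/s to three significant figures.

r₁ = 2652 km = 2.652×10⁶ m.
r₂ = 10330 km = 1.033×10⁷ m.
Transfer ellipse a_t = (r₁ + r₂)/2 = 6.491×10⁶ m.
At r₁: circular v_c1 = √(μ/r₁) = 2882 m/s; transfer-periherm v_p = √[μ(2/r₁ − 1/a_t)] = 3636 m/s.
Δv₁ = v_p − v_c1 = 753.7 m/s.
At r₂: circular v_c2 = √(μ/r₂) = 1460 m/s; transfer-apoherm v_a = √[μ(2/r₂ − 1/a_t)] = 933.4 m/s.
Δv₂ = v_c2 − v_a = 526.9 m/s.
Total Δv = Δv₁ + Δv₂ = 1281 m/s.

Δv_total ≈ 1280 m/s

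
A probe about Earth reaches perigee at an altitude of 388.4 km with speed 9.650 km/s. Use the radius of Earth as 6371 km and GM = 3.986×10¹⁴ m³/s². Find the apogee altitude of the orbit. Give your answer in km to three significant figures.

apogee altitude ≈ 19000 km

r_p = 6371 + 388.4 = 6759.4 km = 6.759×10⁶ m.
Specific energy ε = v²/2 − μ/r = -1.241×10⁷ J/kg, so a = −μ/(2ε) = 1.606×10⁷ m.
The apsides satisfy r_p + r_a = 2a, so the apogee radius is 2a − r_p = 2.536×10⁷ m = 25364 km.
Apogee altitude = 25364 − 6371 = 18993 km.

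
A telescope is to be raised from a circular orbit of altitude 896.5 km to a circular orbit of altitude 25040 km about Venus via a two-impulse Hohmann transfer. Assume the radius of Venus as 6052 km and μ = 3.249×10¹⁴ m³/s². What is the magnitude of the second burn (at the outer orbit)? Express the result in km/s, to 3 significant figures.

r₁ = 6052 + 896.5 = 6948.5 km = 6.9485×10⁶ m.
r₂ = 6052 + 25040 = 31092 km = 3.1092×10⁷ m.
Transfer ellipse a_t = (r₁ + r₂)/2 = 1.902×10⁷ m.
At r₁: circular v_c1 = √(μ/r₁) = 6838 m/s; transfer-periapsis v_p = √[μ(2/r₁ − 1/a_t)] = 8743 m/s.
At r₂: circular v_c2 = √(μ/r₂) = 3233 m/s; transfer-apoapsis v_a = √[μ(2/r₂ − 1/a_t)] = 1954 m/s.
Δv₂ = v_c2 − v_a = 1279 m/s.
= 1.279 km/s.

Δv ≈ 1.28 km/s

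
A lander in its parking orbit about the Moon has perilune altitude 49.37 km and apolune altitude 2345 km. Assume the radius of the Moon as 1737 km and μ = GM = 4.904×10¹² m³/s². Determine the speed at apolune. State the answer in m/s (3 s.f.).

v ≈ 855 m/s

r_p = 1737 + 49.37 = 1786.4 km = 1.7864×10⁶ m.
r_a = 1737 + 2345 = 4082.0 km = 4.0820×10⁶ m.
Semi-major axis a = (r_p + r_a)/2 = 2934.2 km = 2.934×10⁶ m.
Vis-viva: v² = μ(2/r − 1/a) = 4.904×10¹² × (4.900×10⁻⁷ − 3.408×10⁻⁷) = 7.314×10⁵ m²/s².
v = 855.2 m/s.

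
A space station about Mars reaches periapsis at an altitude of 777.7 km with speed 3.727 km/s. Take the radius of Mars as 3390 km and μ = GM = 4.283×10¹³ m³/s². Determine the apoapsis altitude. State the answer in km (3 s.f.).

apoapsis altitude ≈ 5300 km

r_p = 3390 + 777.7 = 4167.7 km = 4.168×10⁶ m.
Specific energy ε = v²/2 − μ/r = -3.331×10⁶ J/kg, so a = −μ/(2ε) = 6.428×10⁶ m.
The apsides satisfy r_p + r_a = 2a, so the apoapsis radius is 2a − r_p = 8.689×10⁶ m = 8688.8 km.
Apoapsis altitude = 8688.8 − 3390 = 5298.8 km.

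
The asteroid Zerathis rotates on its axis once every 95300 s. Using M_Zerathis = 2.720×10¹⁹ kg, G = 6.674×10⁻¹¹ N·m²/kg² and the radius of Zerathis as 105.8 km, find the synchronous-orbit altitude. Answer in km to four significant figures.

μ = GM = 6.674×10⁻¹¹ × 2.720×10¹⁹ = 1.815×10⁹ m³/s².
A synchronous orbit has period T, so by Kepler's third law a = (μT²/4π²)^(1/3).
μT²/4π² = 1.815×10⁹ × (9.530×10⁴)² / 39.48 = 4.176×10¹⁷ m³.
a = 7.475×10⁵ m = 747.47 km.
Altitude h = a − R = 747.47 − 105.8 = 641.67 km.

h_sync ≈ 641.7 km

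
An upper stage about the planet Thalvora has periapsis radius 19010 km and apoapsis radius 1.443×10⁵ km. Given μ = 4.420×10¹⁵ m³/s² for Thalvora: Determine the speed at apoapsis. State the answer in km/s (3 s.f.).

v ≈ 2.67 km/s

Semi-major axis a = (r_p + r_a)/2 = 81655 km = 8.166×10⁷ m.
Vis-viva: v² = μ(2/r − 1/a) = 4.420×10¹⁵ × (1.386×10⁻⁸ − 1.225×10⁻⁸) = 7.131×10⁶ m²/s².
v = 2670 m/s = 2.670 km/s.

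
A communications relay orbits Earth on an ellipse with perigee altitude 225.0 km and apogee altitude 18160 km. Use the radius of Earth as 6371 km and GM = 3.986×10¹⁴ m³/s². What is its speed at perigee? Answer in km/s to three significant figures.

v ≈ 9.76 km/s

r_p = 6371 + 225.0 = 6596.0 km = 6.5960×10⁶ m.
r_a = 6371 + 18160 = 24531 km = 2.4531×10⁷ m.
Semi-major axis a = (r_p + r_a)/2 = 15564 km = 1.556×10⁷ m.
Vis-viva: v² = μ(2/r − 1/a) = 3.986×10¹⁴ × (3.032×10⁻⁷ − 6.425×10⁻⁸) = 9.525×10⁷ m²/s².
v = 9760 m/s = 9.760 km/s.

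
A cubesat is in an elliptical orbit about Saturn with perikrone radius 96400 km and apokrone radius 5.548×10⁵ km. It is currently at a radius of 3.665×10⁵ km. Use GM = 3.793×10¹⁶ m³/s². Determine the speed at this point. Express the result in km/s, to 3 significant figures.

Semi-major axis a = (r_p + r_a)/2 = 3.2560×10⁵ km = 3.256×10⁸ m.
Vis-viva: v² = μ(2/r − 1/a) = 3.793×10¹⁶ × (5.457×10⁻⁹ − 3.071×10⁻⁹) = 9.049×10⁷ m²/s².
v = 9513 m/s = 9.513 km/s.

v ≈ 9.51 km/s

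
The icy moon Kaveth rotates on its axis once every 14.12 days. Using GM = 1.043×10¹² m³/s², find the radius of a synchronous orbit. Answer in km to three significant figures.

r_sync ≈ 34000 km

T = 14.12 days = 1.220×10⁶ s.
A synchronous orbit has period T, so by Kepler's third law a = (μT²/4π²)^(1/3).
μT²/4π² = 1.043×10¹² × (1.220×10⁶)² / 39.48 = 3.932×10²² m³.
a = 3.400×10⁷ m = 34005 km.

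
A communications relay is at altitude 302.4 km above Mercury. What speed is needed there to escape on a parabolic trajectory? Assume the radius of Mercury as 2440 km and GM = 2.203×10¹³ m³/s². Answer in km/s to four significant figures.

v_esc ≈ 4.008 km/s

r = 2440 + 302.4 = 2742.4 km = 2.7424×10⁶ m.
Escape speed v_esc = √(2μ/r) = √(2 × 2.203×10¹³ / 2.742×10⁶) = √(1.607×10⁷) = 4008 m/s.
= 4.008 km/s.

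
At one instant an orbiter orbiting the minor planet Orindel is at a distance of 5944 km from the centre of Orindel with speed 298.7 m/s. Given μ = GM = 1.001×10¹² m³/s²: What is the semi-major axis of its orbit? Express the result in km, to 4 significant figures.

a ≈ 4043 km

r = 5.944×10⁶ m.
Specific orbital energy ε = v²/2 − μ/r = (298.7)²/2 − 1.001×10¹²/5.944×10⁶ = -1.238×10⁵ J/kg.
Since ε = −μ/(2a), a = −μ/(2ε) = 4.043×10⁶ m = 4043.0 km.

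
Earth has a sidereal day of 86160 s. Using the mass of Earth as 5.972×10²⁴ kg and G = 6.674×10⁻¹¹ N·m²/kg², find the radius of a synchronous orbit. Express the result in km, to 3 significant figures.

r_sync ≈ 42200 km

μ = GM = 6.674×10⁻¹¹ × 5.972×10²⁴ = 3.986×10¹⁴ m³/s².
A synchronous orbit has period T, so by Kepler's third law a = (μT²/4π²)^(1/3).
μT²/4π² = 3.986×10¹⁴ × (8.616×10⁴)² / 39.48 = 7.495×10²² m³.
a = 4.216×10⁷ m = 42162 km.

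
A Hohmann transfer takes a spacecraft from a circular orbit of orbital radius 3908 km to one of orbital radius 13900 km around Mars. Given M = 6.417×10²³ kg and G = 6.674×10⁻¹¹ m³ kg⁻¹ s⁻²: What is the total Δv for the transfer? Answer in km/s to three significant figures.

μ = GM = 6.674×10⁻¹¹ × 6.417×10²³ = 4.283×10¹³ m³/s².
r₁ = 3908 km = 3.908×10⁶ m.
r₂ = 13900 km = 1.390×10⁷ m.
Transfer ellipse a_t = (r₁ + r₂)/2 = 8.904×10⁶ m.
At r₁: circular v_c1 = √(μ/r₁) = 3310 m/s; transfer-periapsis v_p = √[μ(2/r₁ − 1/a_t)] = 4136 m/s.
Δv₁ = v_p − v_c1 = 825.7 m/s.
At r₂: circular v_c2 = √(μ/r₂) = 1755 m/s; transfer-apoapsis v_a = √[μ(2/r₂ − 1/a_t)] = 1163 m/s.
Δv₂ = v_c2 − v_a = 592.4 m/s.
Total Δv = Δv₁ + Δv₂ = 1418 m/s = 1.418 km/s.

Δv_total ≈ 1.42 km/s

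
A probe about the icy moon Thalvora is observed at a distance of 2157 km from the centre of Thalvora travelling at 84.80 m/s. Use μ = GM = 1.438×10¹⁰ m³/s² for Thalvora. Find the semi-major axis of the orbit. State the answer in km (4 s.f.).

a ≈ 2341 km

r = 2.157×10⁶ m.
Specific orbital energy ε = v²/2 − μ/r = (84.80)²/2 − 1.438×10¹⁰/2.157×10⁶ = -3.071×10³ J/kg.
Since ε = −μ/(2a), a = −μ/(2ε) = 2.341×10⁶ m = 2341.1 km.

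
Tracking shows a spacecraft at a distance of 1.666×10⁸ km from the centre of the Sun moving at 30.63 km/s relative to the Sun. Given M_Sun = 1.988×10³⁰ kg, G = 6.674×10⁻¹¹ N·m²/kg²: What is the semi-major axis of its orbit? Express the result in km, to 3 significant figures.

a ≈ 2.03×10⁸ km

μ = GM = 6.674×10⁻¹¹ × 1.988×10³⁰ = 1.327×10²⁰ m³/s².
r = 1.666×10¹¹ m.
Vis-viva rearranged: 1/a = 2/r − v²/μ = 1.200×10⁻¹¹ − 7.071×10⁻¹² = 4.934×10⁻¹² m⁻¹.
a = 2.027×10¹¹ m = 2.0269×10⁸ km.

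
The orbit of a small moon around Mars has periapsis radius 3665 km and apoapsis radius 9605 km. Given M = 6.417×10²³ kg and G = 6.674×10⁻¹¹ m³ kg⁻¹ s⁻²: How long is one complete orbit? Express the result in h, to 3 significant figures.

μ = GM = 6.674×10⁻¹¹ × 6.417×10²³ = 4.283×10¹³ m³/s².
Semi-major axis a = (r_p + r_a)/2 = (3665.0 + 9605.0)/2 = 6635.0 km = 6.635×10⁶ m.
By Kepler's third law T = 2π√(a³/μ) = 2π × 2.612×10³ = 1.641×10⁴ s.
= 4.558 h.

T ≈ 4.56 h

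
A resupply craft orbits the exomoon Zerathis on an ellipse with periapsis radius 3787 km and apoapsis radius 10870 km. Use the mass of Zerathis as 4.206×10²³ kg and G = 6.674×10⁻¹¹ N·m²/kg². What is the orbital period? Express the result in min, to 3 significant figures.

μ = GM = 6.674×10⁻¹¹ × 4.206×10²³ = 2.807×10¹³ m³/s².
Semi-major axis a = (r_p + r_a)/2 = (3787.0 + 10870)/2 = 7328.5 km = 7.328×10⁶ m.
By Kepler's third law T = 2π√(a³/μ) = 2π × 3.745×10³ = 2.353×10⁴ s.
= 392.1 min.

T ≈ 392 min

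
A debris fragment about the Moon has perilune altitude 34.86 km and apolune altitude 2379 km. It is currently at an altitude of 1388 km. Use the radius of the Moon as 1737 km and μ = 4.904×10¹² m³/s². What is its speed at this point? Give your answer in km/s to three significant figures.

v ≈ 1.21 km/s

r_p = 1737 + 34.86 = 1771.9 km = 1.7719×10⁶ m.
r_a = 1737 + 2379 = 4116.0 km = 4.1160×10⁶ m.
r = 1737 + 1388 = 3125.0 km = 3.125×10⁶ m.
Semi-major axis a = (r_p + r_a)/2 = 2943.9 km = 2.944×10⁶ m.
Vis-viva: v² = μ(2/r − 1/a) = 4.904×10¹² × (6.400×10⁻⁷ − 3.397×10⁻⁷) = 1.473×10⁶ m²/s².
v = 1214 m/s = 1.214 km/s.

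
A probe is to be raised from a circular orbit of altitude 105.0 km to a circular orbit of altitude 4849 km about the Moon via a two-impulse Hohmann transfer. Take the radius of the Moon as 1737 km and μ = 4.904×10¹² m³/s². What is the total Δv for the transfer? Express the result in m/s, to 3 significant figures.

r₁ = 1737 + 105.0 = 1842.0 km = 1.8420×10⁶ m.
r₂ = 1737 + 4849 = 6586.0 km = 6.5860×10⁶ m.
Transfer ellipse a_t = (r₁ + r₂)/2 = 4.214×10⁶ m.
At r₁: circular v_c1 = √(μ/r₁) = 1632 m/s; transfer-perilune v_p = √[μ(2/r₁ − 1/a_t)] = 2040 m/s.
Δv₁ = v_p − v_c1 = 408.2 m/s.
At r₂: circular v_c2 = √(μ/r₂) = 862.9 m/s; transfer-apolune v_a = √[μ(2/r₂ − 1/a_t)] = 570.5 m/s.
Δv₂ = v_c2 − v_a = 292.4 m/s.
Total Δv = Δv₁ + Δv₂ = 700.6 m/s.

Δv_total ≈ 701 m/s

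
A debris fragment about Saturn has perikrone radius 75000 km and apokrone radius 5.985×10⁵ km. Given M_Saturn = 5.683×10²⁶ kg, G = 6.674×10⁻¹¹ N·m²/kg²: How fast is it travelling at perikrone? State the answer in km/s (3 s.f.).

v ≈ 30.0 km/s

μ = GM = 6.674×10⁻¹¹ × 5.683×10²⁶ = 3.793×10¹⁶ m³/s².
Semi-major axis a = (r_p + r_a)/2 = 3.3675×10⁵ km = 3.368×10⁸ m.
Vis-viva: v² = μ(2/r − 1/a) = 3.793×10¹⁶ × (2.667×10⁻⁸ − 2.970×10⁻⁹) = 8.988×10⁸ m²/s².
v = 29980 m/s = 29.98 km/s.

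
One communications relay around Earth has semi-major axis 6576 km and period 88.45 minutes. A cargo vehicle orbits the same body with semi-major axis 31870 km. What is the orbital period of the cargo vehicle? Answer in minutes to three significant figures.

T₂ ≈ 944 minutes

Kepler's third law: T² ∝ a³, so T₂ = T₁ (a₂/a₁)^(3/2).
a₂/a₁ = 4.846, (a₂/a₁)^(3/2) = 10.67.
T₂ = 88.45 × 10.67 = 943.7 minutes.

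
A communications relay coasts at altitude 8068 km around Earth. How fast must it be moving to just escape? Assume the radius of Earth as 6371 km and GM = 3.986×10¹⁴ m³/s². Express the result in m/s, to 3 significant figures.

v_esc ≈ 7430 m/s

r = 6371 + 8068 = 14439 km = 1.4439×10⁷ m.
Escape speed v_esc = √(2μ/r) = √(2 × 3.986×10¹⁴ / 1.444×10⁷) = √(5.521×10⁷) = 7430 m/s.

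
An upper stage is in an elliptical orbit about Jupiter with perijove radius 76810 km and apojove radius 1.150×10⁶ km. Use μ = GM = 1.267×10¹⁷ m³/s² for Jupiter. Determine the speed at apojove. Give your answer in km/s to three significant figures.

v ≈ 3.71 km/s

Semi-major axis a = (r_p + r_a)/2 = 6.1340×10⁵ km = 6.134×10⁸ m.
Vis-viva: v² = μ(2/r − 1/a) = 1.267×10¹⁷ × (1.739×10⁻⁹ − 1.630×10⁻⁹) = 1.380×10⁷ m²/s².
v = 3714 m/s = 3.714 km/s.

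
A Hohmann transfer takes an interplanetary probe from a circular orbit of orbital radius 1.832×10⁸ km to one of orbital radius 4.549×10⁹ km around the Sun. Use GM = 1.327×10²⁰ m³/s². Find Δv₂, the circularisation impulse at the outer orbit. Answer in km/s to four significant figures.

Δv ≈ 3.898 km/s

r₁ = 1.832×10⁸ km = 1.832×10¹¹ m.
r₂ = 4.549×10⁹ km = 4.549×10¹² m.
Transfer ellipse a_t = (r₁ + r₂)/2 = 2.366×10¹² m.
At r₁: circular v_c1 = √(μ/r₁) = 26910 m/s; transfer-perihelion v_p = √[μ(2/r₁ − 1/a_t)] = 37320 m/s.
At r₂: circular v_c2 = √(μ/r₂) = 5401 m/s; transfer-aphelion v_a = √[μ(2/r₂ − 1/a_t)] = 1503 m/s.
Δv₂ = v_c2 − v_a = 3898 m/s.
= 3.898 km/s.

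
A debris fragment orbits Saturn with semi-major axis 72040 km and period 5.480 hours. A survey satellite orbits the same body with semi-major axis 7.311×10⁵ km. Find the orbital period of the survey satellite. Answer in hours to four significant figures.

Kepler's third law: T² ∝ a³, so T₂ = T₁ (a₂/a₁)^(3/2).
a₂/a₁ = 10.15, (a₂/a₁)^(3/2) = 32.33.
T₂ = 5.480 × 32.33 = 177.2 hours.

T₂ ≈ 177.2 hours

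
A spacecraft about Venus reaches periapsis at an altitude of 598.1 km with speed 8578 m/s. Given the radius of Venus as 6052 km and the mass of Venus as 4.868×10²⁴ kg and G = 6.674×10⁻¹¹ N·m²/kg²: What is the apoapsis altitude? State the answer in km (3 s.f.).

apoapsis altitude ≈ 14200 km

μ = GM = 6.674×10⁻¹¹ × 4.868×10²⁴ = 3.249×10¹⁴ m³/s².
r_p = 6052 + 598.1 = 6650.1 km = 6.650×10⁶ m.
Specific energy ε = v²/2 − μ/r = -1.206×10⁷ J/kg, so a = −μ/(2ε) = 1.347×10⁷ m.
The apsides satisfy r_p + r_a = 2a, so the apoapsis radius is 2a − r_p = 2.028×10⁷ m = 20281 km.
Apoapsis altitude = 20281 − 6052 = 14229 km.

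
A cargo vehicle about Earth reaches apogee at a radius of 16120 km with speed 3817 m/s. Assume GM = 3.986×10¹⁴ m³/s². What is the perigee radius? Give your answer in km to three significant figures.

r_a = 1.612×10⁷ m.
Specific energy ε = v²/2 − μ/r = -1.744×10⁷ J/kg, so a = −μ/(2ε) = 1.143×10⁷ m.
The apsides satisfy r_p + r_a = 2a, so the perigee radius is 2a − r_a = 6.732×10⁶ m = 6732.5 km.

perigee radius ≈ 6730 km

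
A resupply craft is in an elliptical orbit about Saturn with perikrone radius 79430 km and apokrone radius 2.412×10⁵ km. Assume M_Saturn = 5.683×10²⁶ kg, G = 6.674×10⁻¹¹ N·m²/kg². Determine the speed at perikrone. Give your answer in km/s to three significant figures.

v ≈ 26.8 km/s

μ = GM = 6.674×10⁻¹¹ × 5.683×10²⁶ = 3.793×10¹⁶ m³/s².
Semi-major axis a = (r_p + r_a)/2 = 1.6032×10⁵ km = 1.603×10⁸ m.
Vis-viva: v² = μ(2/r − 1/a) = 3.793×10¹⁶ × (2.518×10⁻⁸ − 6.238×10⁻⁹) = 7.184×10⁸ m²/s².
v = 26800 m/s = 26.80 km/s.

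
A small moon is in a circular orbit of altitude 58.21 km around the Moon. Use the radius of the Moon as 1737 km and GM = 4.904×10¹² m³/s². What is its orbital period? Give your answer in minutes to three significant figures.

T ≈ 114 minutes

r = 1737 + 58.21 = 1795.2 km = 1.7952×10⁶ m.
Kepler's third law: T = 2π√(r³/μ) = 2π√((1.795×10⁶)³ / 4.904×10¹²).
r³/μ = 1.180×10⁶ s², so T = 2π × 1.086×10³ = 6.825×10³ s.
Converting: 6.825×10³ s ÷ 60.00 = 113.7 minutes.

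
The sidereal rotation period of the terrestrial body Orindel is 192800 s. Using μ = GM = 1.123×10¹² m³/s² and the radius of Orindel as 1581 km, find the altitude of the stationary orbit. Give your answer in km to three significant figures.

A synchronous orbit has period T, so by Kepler's third law a = (μT²/4π²)^(1/3).
μT²/4π² = 1.123×10¹² × (1.928×10⁵)² / 39.48 = 1.057×10²¹ m³.
a = 1.019×10⁷ m = 10188 km.
Altitude h = a − R = 10188 − 1581 = 8606.7 km.

h_sync ≈ 8610 km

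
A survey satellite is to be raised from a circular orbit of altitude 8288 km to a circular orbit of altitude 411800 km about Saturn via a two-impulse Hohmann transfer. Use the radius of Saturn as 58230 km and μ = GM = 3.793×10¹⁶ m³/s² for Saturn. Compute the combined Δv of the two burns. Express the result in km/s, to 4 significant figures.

r₁ = 58230 + 8288 = 66518 km = 6.6518×10⁷ m.
r₂ = 58230 + 411800 = 470030 km = 4.7003×10⁸ m.
Transfer ellipse a_t = (r₁ + r₂)/2 = 2.683×10⁸ m.
At r₁: circular v_c1 = √(μ/r₁) = 23880 m/s; transfer-perikrone v_p = √[μ(2/r₁ − 1/a_t)] = 31610 m/s.
Δv₁ = v_p − v_c1 = 7729 m/s.
At r₂: circular v_c2 = √(μ/r₂) = 8983 m/s; transfer-apokrone v_a = √[μ(2/r₂ − 1/a_t)] = 4473 m/s.
Δv₂ = v_c2 − v_a = 4510 m/s.
Total Δv = Δv₁ + Δv₂ = 12240 m/s = 12.24 km/s.

Δv_total ≈ 12.24 km/s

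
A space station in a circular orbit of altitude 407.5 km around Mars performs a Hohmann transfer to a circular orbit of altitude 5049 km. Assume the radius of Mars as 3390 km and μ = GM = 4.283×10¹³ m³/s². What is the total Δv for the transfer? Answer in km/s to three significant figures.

Δv_total ≈ 1.06 km/s

r₁ = 3390 + 407.5 = 3797.5 km = 3.7975×10⁶ m.
r₂ = 3390 + 5049 = 8439.0 km = 8.4390×10⁶ m.
Transfer ellipse a_t = (r₁ + r₂)/2 = 6.118×10⁶ m.
At r₁: circular v_c1 = √(μ/r₁) = 3358 m/s; transfer-periapsis v_p = √[μ(2/r₁ − 1/a_t)] = 3944 m/s.
Δv₁ = v_p − v_c1 = 585.8 m/s.
At r₂: circular v_c2 = √(μ/r₂) = 2253 m/s; transfer-apoapsis v_a = √[μ(2/r₂ − 1/a_t)] = 1775 m/s.
Δv₂ = v_c2 − v_a = 478.0 m/s.
Total Δv = Δv₁ + Δv₂ = 1064 m/s = 1.064 km/s.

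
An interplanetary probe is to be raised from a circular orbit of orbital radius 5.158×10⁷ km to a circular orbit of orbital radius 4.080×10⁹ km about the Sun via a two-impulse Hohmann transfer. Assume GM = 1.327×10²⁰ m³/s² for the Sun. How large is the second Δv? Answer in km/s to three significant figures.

r₁ = 5.158×10⁷ km = 5.158×10¹⁰ m.
r₂ = 4.080×10⁹ km = 4.080×10¹² m.
Transfer ellipse a_t = (r₁ + r₂)/2 = 2.066×10¹² m.
At r₁: circular v_c1 = √(μ/r₁) = 50720 m/s; transfer-perihelion v_p = √[μ(2/r₁ − 1/a_t)] = 71280 m/s.
At r₂: circular v_c2 = √(μ/r₂) = 5703 m/s; transfer-aphelion v_a = √[μ(2/r₂ − 1/a_t)] = 901.2 m/s.
Δv₂ = v_c2 − v_a = 4802 m/s.
= 4.802 km/s.

Δv ≈ 4.80 km/s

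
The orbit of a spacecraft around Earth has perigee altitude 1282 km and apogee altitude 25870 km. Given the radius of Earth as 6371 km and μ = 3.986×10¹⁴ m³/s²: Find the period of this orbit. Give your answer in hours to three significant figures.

T ≈ 7.79 hours

r_p = 6371 + 1282 = 7653.0 km = 7.6530×10⁶ m.
r_a = 6371 + 25870 = 32241 km = 3.2241×10⁷ m.
Semi-major axis a = (r_p + r_a)/2 = (7653.0 + 32241)/2 = 19947 km = 1.995×10⁷ m.
By Kepler's third law T = 2π√(a³/μ) = 2π × 4.462×10³ = 2.804×10⁴ s.
= 7.788 hours.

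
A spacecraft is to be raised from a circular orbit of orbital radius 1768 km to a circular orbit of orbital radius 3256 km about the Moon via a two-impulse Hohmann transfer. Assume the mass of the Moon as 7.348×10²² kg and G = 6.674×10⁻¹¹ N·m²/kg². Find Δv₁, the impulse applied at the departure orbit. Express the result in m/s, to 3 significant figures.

Δv ≈ 231 m/s

μ = GM = 6.674×10⁻¹¹ × 7.348×10²² = 4.904×10¹² m³/s².
r₁ = 1768 km = 1.768×10⁶ m.
r₂ = 3256 km = 3.256×10⁶ m.
Transfer ellipse a_t = (r₁ + r₂)/2 = 2.512×10⁶ m.
At r₁: circular v_c1 = √(μ/r₁) = 1665 m/s; transfer-perilune v_p = √[μ(2/r₁ − 1/a_t)] = 1896 m/s.
Δv₁ = v_p − v_c1 = 230.7 m/s.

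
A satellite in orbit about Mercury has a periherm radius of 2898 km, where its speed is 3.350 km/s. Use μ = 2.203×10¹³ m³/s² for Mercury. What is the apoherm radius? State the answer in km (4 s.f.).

r_p = 2.898×10⁶ m.
Specific energy ε = v²/2 − μ/r = -1.991×10⁶ J/kg, so a = −μ/(2ε) = 5.534×10⁶ m.
The apsides satisfy r_p + r_a = 2a, so the apoherm radius is 2a − r_p = 8.169×10⁶ m = 8169.3 km.

apoherm radius ≈ 8169 km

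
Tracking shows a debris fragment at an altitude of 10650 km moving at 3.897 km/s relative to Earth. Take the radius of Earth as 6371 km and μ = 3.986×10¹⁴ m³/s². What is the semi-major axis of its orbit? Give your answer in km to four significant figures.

a ≈ 12590 km

r = 6371 + 10650 = 17021 km = 1.702×10⁷ m.
Vis-viva rearranged: 1/a = 2/r − v²/μ = 1.175×10⁻⁷ − 3.810×10⁻⁸ = 7.940×10⁻⁸ m⁻¹.
a = 1.259×10⁷ m = 12594 km.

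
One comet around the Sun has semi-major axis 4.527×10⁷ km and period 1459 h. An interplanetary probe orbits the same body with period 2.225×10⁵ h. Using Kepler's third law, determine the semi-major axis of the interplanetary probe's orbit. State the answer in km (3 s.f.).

a₂ ≈ 1.29×10⁹ km

Kepler's third law: a³ ∝ T², so a₂ = a₁ (T₂/T₁)^(2/3).
T₂/T₁ = 152.5, (T₂/T₁)^(2/3) = 28.54.
a₂ = 4.527×10⁷ × 28.54 = 1.292×10⁹ km.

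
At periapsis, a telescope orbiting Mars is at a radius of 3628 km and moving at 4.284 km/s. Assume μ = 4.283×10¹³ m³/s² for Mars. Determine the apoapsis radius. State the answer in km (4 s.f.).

apoapsis radius ≈ 12660 km

r_p = 3.628×10⁶ m.
Specific energy ε = v²/2 − μ/r = -2.629×10⁶ J/kg, so a = −μ/(2ε) = 8.145×10⁶ m.
The apsides satisfy r_p + r_a = 2a, so the apoapsis radius is 2a − r_p = 1.266×10⁷ m = 12663 km.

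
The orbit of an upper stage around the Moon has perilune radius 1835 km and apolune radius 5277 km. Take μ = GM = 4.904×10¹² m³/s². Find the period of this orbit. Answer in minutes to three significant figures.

T ≈ 317 minutes

Semi-major axis a = (r_p + r_a)/2 = (1835.0 + 5277.0)/2 = 3556.0 km = 3.556×10⁶ m.
By Kepler's third law T = 2π√(a³/μ) = 2π × 3.028×10³ = 1.903×10⁴ s.
= 317.1 minutes.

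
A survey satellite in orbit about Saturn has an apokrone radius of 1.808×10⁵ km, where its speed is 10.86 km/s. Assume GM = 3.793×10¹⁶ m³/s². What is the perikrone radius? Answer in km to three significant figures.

r_a = 1.808×10⁸ m.
Specific energy ε = v²/2 − μ/r = -1.508×10⁸ J/kg, so a = −μ/(2ε) = 1.257×10⁸ m.
The apsides satisfy r_p + r_a = 2a, so the perikrone radius is 2a − r_a = 7.069×10⁷ m = 70692 km.

perikrone radius ≈ 70700 km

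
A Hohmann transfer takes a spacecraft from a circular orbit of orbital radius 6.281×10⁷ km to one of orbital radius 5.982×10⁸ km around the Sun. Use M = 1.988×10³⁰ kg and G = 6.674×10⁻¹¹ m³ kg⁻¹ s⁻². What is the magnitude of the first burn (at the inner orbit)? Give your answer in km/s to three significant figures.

μ = GM = 6.674×10⁻¹¹ × 1.988×10³⁰ = 1.327×10²⁰ m³/s².
r₁ = 6.281×10⁷ km = 6.281×10¹⁰ m.
r₂ = 5.982×10⁸ km = 5.982×10¹¹ m.
Transfer ellipse a_t = (r₁ + r₂)/2 = 3.305×10¹¹ m.
At r₁: circular v_c1 = √(μ/r₁) = 45960 m/s; transfer-perihelion v_p = √[μ(2/r₁ − 1/a_t)] = 61830 m/s.
Δv₁ = v_p − v_c1 = 15870 m/s.
= 15.87 km/s.

Δv ≈ 15.9 km/s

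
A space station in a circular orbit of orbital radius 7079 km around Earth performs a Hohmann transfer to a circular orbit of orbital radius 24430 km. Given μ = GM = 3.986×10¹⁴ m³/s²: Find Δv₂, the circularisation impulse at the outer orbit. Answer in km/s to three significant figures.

Δv ≈ 1.33 km/s

r₁ = 7079 km = 7.079×10⁶ m.
r₂ = 24430 km = 2.443×10⁷ m.
Transfer ellipse a_t = (r₁ + r₂)/2 = 1.575×10⁷ m.
At r₁: circular v_c1 = √(μ/r₁) = 7504 m/s; transfer-perigee v_p = √[μ(2/r₁ − 1/a_t)] = 9344 m/s.
At r₂: circular v_c2 = √(μ/r₂) = 4039 m/s; transfer-apogee v_a = √[μ(2/r₂ − 1/a_t)] = 2708 m/s.
Δv₂ = v_c2 − v_a = 1332 m/s.
= 1.332 km/s.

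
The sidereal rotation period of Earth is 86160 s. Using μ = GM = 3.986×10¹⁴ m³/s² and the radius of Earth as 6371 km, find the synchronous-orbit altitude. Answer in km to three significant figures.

h_sync ≈ 35800 km

A synchronous orbit has period T, so by Kepler's third law a = (μT²/4π²)^(1/3).
μT²/4π² = 3.986×10¹⁴ × (8.616×10⁴)² / 39.48 = 7.495×10²² m³.
a = 4.216×10⁷ m = 42163 km.
Altitude h = a − R = 42163 − 6371 = 35792 km.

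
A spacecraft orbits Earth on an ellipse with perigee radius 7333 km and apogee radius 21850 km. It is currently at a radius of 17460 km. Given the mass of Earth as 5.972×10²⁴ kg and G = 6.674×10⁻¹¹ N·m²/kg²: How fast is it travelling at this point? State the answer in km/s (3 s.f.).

v ≈ 4.28 km/s

μ = GM = 6.674×10⁻¹¹ × 5.972×10²⁴ = 3.986×10¹⁴ m³/s².
Semi-major axis a = (r_p + r_a)/2 = 14592 km = 1.459×10⁷ m.
Vis-viva: v² = μ(2/r − 1/a) = 3.986×10¹⁴ × (1.145×10⁻⁷ − 6.853×10⁻⁸) = 1.834×10⁷ m²/s².
v = 4283 m/s = 4.283 km/s.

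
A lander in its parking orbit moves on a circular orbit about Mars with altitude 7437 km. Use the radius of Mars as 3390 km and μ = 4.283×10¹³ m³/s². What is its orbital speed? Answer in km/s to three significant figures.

r = 3390 + 7437 = 10827 km = 1.0827×10⁷ m.
For a circular orbit v = √(μ/r) = √(4.283×10¹³ / 1.083×10⁷) = √(3.956×10⁶) = 1989 m/s.
That is 1.989 km/s.

v ≈ 1.99 km/s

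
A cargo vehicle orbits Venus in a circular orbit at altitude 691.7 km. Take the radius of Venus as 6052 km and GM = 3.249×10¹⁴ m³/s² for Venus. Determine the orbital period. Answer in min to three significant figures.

r = 6052 + 691.7 = 6743.7 km = 6.7437×10⁶ m.
Kepler's third law: T = 2π√(r³/μ) = 2π√((6.744×10⁶)³ / 3.249×10¹⁴).
r³/μ = 9.439×10⁵ s², so T = 2π × 9.716×10² = 6.105×10³ s.
Converting: 6.105×10³ s ÷ 60.00 = 101.7 min.

T ≈ 102 min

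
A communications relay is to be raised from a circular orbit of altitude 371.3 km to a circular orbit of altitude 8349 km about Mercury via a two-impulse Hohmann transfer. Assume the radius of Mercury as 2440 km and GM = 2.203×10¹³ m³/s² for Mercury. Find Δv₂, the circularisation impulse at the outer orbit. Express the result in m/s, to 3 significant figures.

r₁ = 2440 + 371.3 = 2811.3 km = 2.8113×10⁶ m.
r₂ = 2440 + 8349 = 10789 km = 1.0789×10⁷ m.
Transfer ellipse a_t = (r₁ + r₂)/2 = 6.800×10⁶ m.
At r₁: circular v_c1 = √(μ/r₁) = 2799 m/s; transfer-periherm v_p = √[μ(2/r₁ − 1/a_t)] = 3526 m/s.
At r₂: circular v_c2 = √(μ/r₂) = 1429 m/s; transfer-apoherm v_a = √[μ(2/r₂ − 1/a_t)] = 918.8 m/s.
Δv₂ = v_c2 − v_a = 510.2 m/s.

Δv ≈ 510 m/s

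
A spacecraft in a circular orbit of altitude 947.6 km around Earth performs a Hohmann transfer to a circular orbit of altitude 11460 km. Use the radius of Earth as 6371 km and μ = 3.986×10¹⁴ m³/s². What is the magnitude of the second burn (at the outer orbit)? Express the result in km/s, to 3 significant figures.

r₁ = 6371 + 947.6 = 7318.6 km = 7.3186×10⁶ m.
r₂ = 6371 + 11460 = 17831 km = 1.7831×10⁷ m.
Transfer ellipse a_t = (r₁ + r₂)/2 = 1.257×10⁷ m.
At r₁: circular v_c1 = √(μ/r₁) = 7380 m/s; transfer-perigee v_p = √[μ(2/r₁ − 1/a_t)] = 8788 m/s.
At r₂: circular v_c2 = √(μ/r₂) = 4728 m/s; transfer-apogee v_a = √[μ(2/r₂ − 1/a_t)] = 3607 m/s.
Δv₂ = v_c2 − v_a = 1121 m/s.
= 1.121 km/s.

Δv ≈ 1.12 km/s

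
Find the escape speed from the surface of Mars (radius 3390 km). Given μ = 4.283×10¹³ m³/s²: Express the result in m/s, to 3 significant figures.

v_esc ≈ 5030 m/s

r = R = 3.390×10⁶ m.
Escape speed v_esc = √(2μ/r) = √(2 × 4.283×10¹³ / 3.390×10⁶) = √(2.527×10⁷) = 5027 m/s.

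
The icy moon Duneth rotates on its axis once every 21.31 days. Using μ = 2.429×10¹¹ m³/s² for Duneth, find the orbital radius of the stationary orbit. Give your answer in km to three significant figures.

T = 21.31 days = 1.841×10⁶ s.
A synchronous orbit has period T, so by Kepler's third law a = (μT²/4π²)^(1/3).
μT²/4π² = 2.429×10¹¹ × (1.841×10⁶)² / 39.48 = 2.086×10²² m³.
a = 2.753×10⁷ m = 27527 km.

r_sync ≈ 27500 km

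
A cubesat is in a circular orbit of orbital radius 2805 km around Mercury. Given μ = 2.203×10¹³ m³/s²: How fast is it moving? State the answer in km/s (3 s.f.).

r = 2805 km = 2.805×10⁶ m.
For a circular orbit v = √(μ/r) = √(2.203×10¹³ / 2.805×10⁶) = √(7.854×10⁶) = 2802 m/s.
That is 2.802 km/s.

v ≈ 2.80 km/s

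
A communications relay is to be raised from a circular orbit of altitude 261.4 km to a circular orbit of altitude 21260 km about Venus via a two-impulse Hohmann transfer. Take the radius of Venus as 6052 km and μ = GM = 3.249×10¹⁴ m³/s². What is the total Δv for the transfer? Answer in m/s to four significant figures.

r₁ = 6052 + 261.4 = 6313.4 km = 6.3134×10⁶ m.
r₂ = 6052 + 21260 = 27312 km = 2.7312×10⁷ m.
Transfer ellipse a_t = (r₁ + r₂)/2 = 1.681×10⁷ m.
At r₁: circular v_c1 = √(μ/r₁) = 7174 m/s; transfer-periapsis v_p = √[μ(2/r₁ − 1/a_t)] = 9143 m/s.
Δv₁ = v_p − v_c1 = 1970 m/s.
At r₂: circular v_c2 = √(μ/r₂) = 3449 m/s; transfer-apoapsis v_a = √[μ(2/r₂ − 1/a_t)] = 2114 m/s.
Δv₂ = v_c2 − v_a = 1335 m/s.
Total Δv = Δv₁ + Δv₂ = 3305 m/s.

Δv_total ≈ 3305 m/s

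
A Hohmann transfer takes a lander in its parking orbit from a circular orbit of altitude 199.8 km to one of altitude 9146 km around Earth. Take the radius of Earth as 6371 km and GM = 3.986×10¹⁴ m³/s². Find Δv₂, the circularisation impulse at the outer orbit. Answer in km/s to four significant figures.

r₁ = 6371 + 199.8 = 6570.8 km = 6.5708×10⁶ m.
r₂ = 6371 + 9146 = 15517 km = 1.5517×10⁷ m.
Transfer ellipse a_t = (r₁ + r₂)/2 = 1.104×10⁷ m.
At r₁: circular v_c1 = √(μ/r₁) = 7789 m/s; transfer-perigee v_p = √[μ(2/r₁ − 1/a_t)] = 9232 m/s.
At r₂: circular v_c2 = √(μ/r₂) = 5068 m/s; transfer-apogee v_a = √[μ(2/r₂ − 1/a_t)] = 3909 m/s.
Δv₂ = v_c2 − v_a = 1159 m/s.
= 1.159 km/s.

Δv ≈ 1.159 km/s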